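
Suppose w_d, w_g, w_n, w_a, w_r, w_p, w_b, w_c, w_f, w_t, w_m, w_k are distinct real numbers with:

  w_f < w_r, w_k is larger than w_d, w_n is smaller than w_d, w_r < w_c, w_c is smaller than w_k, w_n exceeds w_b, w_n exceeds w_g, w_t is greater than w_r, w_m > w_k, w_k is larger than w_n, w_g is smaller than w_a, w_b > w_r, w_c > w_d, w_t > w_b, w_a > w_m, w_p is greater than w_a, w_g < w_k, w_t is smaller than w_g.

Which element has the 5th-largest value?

w_c

Chaining the given pairs: w_f < w_r < w_b < w_t < w_g < w_n < w_d < w_c < w_k < w_m < w_a < w_p.
The 5th largest is w_c.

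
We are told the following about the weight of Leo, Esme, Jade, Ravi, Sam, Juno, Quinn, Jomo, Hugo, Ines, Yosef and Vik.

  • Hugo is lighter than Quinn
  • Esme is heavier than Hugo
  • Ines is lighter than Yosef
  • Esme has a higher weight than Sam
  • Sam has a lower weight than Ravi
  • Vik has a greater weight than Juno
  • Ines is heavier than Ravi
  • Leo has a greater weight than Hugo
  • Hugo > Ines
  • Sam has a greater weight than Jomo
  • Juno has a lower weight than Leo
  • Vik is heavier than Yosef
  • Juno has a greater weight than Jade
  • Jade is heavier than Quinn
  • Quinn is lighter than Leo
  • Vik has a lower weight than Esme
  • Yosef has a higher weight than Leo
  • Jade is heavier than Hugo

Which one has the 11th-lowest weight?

Chaining the given pairs: Jomo < Sam < Ravi < Ines < Hugo < Quinn < Jade < Juno < Leo < Yosef < Vik < Esme.
The 11th smallest is Vik.

Vik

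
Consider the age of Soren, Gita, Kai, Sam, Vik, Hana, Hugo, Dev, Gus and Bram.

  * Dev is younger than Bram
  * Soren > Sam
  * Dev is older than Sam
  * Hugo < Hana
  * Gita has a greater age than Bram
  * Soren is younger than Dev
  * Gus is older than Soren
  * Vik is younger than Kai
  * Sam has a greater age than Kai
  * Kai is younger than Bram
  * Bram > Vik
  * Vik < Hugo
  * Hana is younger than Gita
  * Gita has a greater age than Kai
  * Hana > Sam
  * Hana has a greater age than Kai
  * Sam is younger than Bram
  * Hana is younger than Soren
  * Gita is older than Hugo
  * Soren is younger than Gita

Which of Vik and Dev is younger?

Vik

Vik < Kai and Kai < Sam give Vik < Sam.
Then Sam < Hana extends the chain to Hana.
Then Hana < Soren extends the chain to Soren.
Then Soren < Dev extends the chain to Dev.
So Vik < Dev; Vik is the younger of the two.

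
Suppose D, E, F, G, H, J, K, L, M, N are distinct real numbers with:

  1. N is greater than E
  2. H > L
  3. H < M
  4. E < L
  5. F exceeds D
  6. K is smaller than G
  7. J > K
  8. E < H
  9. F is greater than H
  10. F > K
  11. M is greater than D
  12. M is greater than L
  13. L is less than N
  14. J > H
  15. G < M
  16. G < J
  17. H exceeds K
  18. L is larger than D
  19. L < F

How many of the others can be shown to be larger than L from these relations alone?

5

The elements the relations force above L are H, N, M, J, F — no chain reaches any other.
That is 5.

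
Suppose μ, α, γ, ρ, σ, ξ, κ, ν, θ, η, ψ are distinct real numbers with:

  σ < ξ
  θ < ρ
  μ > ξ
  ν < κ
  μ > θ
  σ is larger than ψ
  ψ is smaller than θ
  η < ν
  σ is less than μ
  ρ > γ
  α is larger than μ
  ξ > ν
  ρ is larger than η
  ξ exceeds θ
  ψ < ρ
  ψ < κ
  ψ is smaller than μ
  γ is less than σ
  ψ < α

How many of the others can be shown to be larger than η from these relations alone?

6

From η the given relations immediately reach ν, ρ.
From those, κ, ξ — 4 in total.
From those, μ — 5 in total.
From those, α — 6 in total.
Nothing else is reachable above η; 6 in all.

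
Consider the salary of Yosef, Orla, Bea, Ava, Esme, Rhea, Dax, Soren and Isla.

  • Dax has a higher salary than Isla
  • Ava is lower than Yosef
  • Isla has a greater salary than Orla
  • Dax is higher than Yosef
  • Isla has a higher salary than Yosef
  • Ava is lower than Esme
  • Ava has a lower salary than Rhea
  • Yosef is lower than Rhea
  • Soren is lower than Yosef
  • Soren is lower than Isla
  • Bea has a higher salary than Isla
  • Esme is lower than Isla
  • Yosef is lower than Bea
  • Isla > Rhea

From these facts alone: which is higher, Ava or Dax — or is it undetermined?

Dax

Ava < Yosef and Yosef < Rhea give Ava < Rhea.
With Rhea < Isla: Ava < Yosef < Rhea < Isla.
With Isla < Dax: Ava < Yosef < Rhea < Isla < Dax.
So Dax is higher.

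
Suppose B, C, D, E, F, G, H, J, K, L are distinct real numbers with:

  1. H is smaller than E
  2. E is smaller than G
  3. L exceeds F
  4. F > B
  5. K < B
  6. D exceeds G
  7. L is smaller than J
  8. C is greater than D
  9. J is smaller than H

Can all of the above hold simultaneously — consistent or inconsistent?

The single ordering K < B < F < L < J < H < E < G < D < C satisfies every listed relation, so no contradiction arises.

consistent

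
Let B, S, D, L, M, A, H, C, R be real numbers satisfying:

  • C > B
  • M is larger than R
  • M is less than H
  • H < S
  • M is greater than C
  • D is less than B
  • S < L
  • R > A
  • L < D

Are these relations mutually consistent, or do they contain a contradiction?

Chaining the given relations yields M < H < S < L < D < B < C, so M < C. But one relation states C < M. These cannot both hold.

inconsistent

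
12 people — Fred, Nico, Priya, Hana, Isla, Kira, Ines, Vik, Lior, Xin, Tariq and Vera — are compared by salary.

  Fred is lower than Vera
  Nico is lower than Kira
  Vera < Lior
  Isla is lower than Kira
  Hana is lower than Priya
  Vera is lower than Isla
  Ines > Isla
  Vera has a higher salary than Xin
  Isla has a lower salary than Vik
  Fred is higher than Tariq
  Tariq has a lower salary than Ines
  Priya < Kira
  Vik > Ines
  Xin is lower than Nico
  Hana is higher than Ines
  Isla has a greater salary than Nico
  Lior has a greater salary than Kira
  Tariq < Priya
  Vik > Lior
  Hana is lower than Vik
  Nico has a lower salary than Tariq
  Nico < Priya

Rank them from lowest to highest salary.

Xin < Nico < Tariq < Fred < Vera < Isla < Ines < Hana < Priya < Kira < Lior < Vik

The consecutive links are each given: Xin < Nico; Nico < Tariq; Tariq < Fred; Fred < Vera; Vera < Isla; Isla < Ines; Ines < Hana; Hana < Priya; Priya < Kira; Kira < Lior; Lior < Vik.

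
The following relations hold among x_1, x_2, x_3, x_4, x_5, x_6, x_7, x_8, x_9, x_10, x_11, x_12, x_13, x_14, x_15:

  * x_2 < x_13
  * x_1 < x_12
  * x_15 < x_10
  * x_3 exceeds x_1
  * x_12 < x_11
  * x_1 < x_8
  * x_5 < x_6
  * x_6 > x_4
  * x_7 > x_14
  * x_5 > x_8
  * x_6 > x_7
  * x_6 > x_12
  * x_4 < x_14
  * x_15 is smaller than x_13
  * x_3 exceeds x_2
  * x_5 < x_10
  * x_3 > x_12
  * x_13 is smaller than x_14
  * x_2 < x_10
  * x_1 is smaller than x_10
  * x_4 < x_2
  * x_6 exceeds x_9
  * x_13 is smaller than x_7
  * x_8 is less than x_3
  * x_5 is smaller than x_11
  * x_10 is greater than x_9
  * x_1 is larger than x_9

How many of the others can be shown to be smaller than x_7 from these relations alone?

The elements the relations force below x_7 are x_4, x_15, x_2, x_13, x_14 — no chain reaches any other.
That is 5.

5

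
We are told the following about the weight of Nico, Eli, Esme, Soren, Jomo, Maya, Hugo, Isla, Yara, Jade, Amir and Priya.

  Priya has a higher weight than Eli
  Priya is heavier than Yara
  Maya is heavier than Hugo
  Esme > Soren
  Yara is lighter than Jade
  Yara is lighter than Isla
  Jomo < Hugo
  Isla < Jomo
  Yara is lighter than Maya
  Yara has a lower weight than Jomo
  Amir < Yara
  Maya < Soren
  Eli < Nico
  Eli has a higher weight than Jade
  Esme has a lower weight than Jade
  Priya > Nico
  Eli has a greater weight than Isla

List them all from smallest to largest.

Amir < Yara < Isla < Jomo < Hugo < Maya < Soren < Esme < Jade < Eli < Nico < Priya

The consecutive links are each given: Amir < Yara; Yara < Isla; Isla < Jomo; Jomo < Hugo; Hugo < Maya; Maya < Soren; Soren < Esme; Esme < Jade; Jade < Eli; Eli < Nico; Nico < Priya.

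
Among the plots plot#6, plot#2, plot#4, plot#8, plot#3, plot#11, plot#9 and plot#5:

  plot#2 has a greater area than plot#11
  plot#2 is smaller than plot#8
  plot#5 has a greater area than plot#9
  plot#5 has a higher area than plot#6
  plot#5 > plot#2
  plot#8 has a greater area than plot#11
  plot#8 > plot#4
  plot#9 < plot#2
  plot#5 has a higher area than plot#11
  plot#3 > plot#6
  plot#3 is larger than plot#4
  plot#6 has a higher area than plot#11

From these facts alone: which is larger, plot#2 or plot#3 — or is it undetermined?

Following every chain through plot#2: above plot#2 we get plot#8, plot#5; below plot#2 we get plot#9, plot#11.
plot#3 is not reached, and no chain runs the other way from plot#3 to plot#2.
So the given relations leave the order of plot#2 and plot#3 undetermined.

undetermined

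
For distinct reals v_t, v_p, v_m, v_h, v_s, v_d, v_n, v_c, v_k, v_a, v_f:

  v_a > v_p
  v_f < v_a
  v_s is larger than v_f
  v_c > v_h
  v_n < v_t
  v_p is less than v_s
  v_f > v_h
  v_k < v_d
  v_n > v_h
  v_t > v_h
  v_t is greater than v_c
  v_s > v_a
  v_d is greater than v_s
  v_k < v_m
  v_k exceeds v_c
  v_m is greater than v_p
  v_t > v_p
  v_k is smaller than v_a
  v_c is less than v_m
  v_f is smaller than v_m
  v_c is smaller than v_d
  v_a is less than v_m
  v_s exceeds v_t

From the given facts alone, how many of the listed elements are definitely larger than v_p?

From v_p the given relations immediately reach v_t, v_a, v_s, v_m.
From those, v_d — 5 in total.
Nothing else is reachable above v_p; 5 in all.

5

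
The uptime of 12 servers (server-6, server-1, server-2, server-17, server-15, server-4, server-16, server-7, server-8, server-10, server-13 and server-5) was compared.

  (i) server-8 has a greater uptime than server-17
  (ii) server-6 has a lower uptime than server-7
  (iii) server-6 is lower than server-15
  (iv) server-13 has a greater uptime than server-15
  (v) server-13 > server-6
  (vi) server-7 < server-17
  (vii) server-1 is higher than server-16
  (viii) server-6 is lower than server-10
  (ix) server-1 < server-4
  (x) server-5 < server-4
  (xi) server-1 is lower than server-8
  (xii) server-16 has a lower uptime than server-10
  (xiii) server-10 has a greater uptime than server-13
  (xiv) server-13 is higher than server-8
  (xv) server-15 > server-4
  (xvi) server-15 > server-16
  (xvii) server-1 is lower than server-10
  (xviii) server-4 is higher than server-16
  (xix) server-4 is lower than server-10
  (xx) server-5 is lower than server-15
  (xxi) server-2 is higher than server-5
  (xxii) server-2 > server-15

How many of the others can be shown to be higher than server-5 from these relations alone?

Directly above server-5: server-4, server-15, server-2.
One step further: server-13, server-10 (5 so far).
No other element is forced above server-5 by the given relations, so the count is 5.

5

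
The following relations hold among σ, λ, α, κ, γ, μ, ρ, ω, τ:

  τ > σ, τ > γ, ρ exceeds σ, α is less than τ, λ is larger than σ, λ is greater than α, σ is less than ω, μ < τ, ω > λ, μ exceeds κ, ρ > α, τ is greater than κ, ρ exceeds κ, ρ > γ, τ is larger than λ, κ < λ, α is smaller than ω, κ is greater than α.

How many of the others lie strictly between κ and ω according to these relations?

1

The relations place κ below ω. An element lies strictly between them when it is forced above κ and also forced below ω.
Above κ: {λ, ρ, μ, τ}. Below ω: {α, σ, λ}.
Intersection: {λ} — 1.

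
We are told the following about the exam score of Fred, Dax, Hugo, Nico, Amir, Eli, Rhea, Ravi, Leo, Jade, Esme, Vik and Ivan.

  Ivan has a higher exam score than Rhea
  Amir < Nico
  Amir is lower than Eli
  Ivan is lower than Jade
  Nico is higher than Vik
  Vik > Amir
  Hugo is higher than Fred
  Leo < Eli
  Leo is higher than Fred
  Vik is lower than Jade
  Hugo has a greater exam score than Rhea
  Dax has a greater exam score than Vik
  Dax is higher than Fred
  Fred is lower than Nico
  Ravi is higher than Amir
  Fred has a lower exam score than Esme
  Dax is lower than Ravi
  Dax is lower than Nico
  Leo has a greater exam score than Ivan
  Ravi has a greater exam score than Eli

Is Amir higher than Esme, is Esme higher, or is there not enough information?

undetermined

Following every chain through Amir: above Amir we get Vik, Dax, Jade, Nico, Eli, Ravi.
Esme is not reached, and no chain runs the other way from Esme to Amir.
So the given relations leave the order of Amir and Esme undetermined.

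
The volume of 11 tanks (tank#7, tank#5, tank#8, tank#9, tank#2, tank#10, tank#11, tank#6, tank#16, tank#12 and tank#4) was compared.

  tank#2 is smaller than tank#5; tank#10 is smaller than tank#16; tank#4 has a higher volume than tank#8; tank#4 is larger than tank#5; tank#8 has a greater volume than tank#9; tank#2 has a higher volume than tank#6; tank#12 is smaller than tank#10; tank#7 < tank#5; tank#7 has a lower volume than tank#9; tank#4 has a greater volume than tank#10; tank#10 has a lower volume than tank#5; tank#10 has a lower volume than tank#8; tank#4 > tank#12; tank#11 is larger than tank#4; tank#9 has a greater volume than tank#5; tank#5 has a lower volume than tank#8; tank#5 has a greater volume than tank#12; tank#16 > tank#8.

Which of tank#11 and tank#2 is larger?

Link the given pairs in sequence: tank#2 < tank#5; tank#5 < tank#9; tank#9 < tank#8; tank#8 < tank#4; tank#4 < tank#11.
Chaining these gives tank#2 < tank#5 < tank#9 < tank#8 < tank#4 < tank#11.
So tank#2 < tank#11; tank#11 is the larger of the two.

tank#11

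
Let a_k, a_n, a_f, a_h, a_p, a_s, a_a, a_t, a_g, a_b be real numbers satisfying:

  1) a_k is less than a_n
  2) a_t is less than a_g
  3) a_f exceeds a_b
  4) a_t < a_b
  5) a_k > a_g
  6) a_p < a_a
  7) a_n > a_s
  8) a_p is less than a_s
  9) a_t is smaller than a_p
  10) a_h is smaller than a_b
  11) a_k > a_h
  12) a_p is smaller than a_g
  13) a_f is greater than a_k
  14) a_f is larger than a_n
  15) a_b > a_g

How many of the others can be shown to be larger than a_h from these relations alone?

4

Directly above a_h: a_k, a_b.
One step further: a_n, a_f (4 so far).
No other element is forced above a_h by the given relations, so the count is 4.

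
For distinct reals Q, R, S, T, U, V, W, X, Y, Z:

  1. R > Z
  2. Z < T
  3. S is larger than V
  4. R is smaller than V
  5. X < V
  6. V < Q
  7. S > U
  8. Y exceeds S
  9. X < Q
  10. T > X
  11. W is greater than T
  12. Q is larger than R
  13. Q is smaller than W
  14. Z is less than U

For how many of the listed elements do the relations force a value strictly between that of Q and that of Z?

The relations place Z below Q. An element lies strictly between them when it is forced above Z and also forced below Q.
Above Z: {R, U, T, V, S, Y, W}. Below Q: {X, R, V}.
Intersection: {R, V} — 2.

2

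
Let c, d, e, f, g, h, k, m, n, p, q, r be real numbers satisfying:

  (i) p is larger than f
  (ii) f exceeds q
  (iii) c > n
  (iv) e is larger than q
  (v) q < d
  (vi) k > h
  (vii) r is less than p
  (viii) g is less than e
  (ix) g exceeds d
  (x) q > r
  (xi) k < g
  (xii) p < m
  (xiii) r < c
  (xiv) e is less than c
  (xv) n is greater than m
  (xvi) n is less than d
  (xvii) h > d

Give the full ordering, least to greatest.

r < q < f < p < m < n < d < h < k < g < e < c

Nothing is placed below r, so it is least; from there r < q; q < f; f < p; p < m; m < n; n < d; d < h; h < k; k < g; g < e; e < c, each given directly.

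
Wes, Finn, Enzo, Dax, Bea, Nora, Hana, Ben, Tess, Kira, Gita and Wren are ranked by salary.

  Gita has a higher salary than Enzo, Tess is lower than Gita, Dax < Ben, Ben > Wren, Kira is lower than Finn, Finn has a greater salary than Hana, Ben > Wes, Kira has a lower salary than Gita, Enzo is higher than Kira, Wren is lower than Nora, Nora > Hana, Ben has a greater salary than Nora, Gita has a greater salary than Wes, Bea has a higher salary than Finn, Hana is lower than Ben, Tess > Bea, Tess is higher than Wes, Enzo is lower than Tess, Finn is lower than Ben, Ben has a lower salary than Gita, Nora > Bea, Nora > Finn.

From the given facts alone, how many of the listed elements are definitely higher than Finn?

5

From Finn the given relations immediately reach Bea, Nora, Ben.
From those, Tess, Gita — 5 in total.
No other element is forced above Finn by the given relations, so the count is 5.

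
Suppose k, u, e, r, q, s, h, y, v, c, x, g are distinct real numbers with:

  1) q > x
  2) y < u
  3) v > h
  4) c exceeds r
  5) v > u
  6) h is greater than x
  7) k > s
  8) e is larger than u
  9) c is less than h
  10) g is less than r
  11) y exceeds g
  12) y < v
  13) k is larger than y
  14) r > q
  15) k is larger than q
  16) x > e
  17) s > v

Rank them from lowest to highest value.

The consecutive links are each given: g < y; y < u; u < e; e < x; x < q; q < r; r < c; c < h; h < v; v < s; s < k.

g < y < u < e < x < q < r < c < h < v < s < k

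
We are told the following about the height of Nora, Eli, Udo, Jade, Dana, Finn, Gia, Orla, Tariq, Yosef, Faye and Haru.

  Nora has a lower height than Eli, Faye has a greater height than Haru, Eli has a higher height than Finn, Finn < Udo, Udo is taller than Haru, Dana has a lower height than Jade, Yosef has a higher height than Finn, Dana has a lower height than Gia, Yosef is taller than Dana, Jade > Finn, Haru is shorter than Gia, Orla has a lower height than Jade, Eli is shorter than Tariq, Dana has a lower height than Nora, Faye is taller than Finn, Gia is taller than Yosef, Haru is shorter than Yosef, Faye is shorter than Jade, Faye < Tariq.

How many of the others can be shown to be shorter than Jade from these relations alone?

Directly below Jade: Dana, Finn, Faye, Orla.
One step further: Haru (5 so far).
Nothing else is reachable below Jade; 5 in all.

5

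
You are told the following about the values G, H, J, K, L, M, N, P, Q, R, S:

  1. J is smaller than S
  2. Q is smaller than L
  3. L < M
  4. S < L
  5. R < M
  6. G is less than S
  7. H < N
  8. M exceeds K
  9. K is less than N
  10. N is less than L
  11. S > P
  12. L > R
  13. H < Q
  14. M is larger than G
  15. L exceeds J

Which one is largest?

M

R is not greatest since R < M; H is not greatest since H < N; P is not greatest since P < S; J is not greatest since J < S; K is not greatest since K < M; G is not greatest since G < S; Q is not greatest since Q < L; S is not greatest since S < L; N is not greatest since N < L; L is not greatest since L < M.
Only M has nothing above it, so M is the largest.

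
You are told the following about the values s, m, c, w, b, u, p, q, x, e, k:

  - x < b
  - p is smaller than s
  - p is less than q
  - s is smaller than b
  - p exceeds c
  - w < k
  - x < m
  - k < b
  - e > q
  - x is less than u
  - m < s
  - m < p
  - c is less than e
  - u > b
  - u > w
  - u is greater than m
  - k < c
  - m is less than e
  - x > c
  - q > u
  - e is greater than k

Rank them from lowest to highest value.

w < k < c < x < m < p < s < b < u < q < e

The consecutive links are each given: w < k; k < c; c < x; x < m; m < p; p < s; s < b; b < u; u < q; q < e.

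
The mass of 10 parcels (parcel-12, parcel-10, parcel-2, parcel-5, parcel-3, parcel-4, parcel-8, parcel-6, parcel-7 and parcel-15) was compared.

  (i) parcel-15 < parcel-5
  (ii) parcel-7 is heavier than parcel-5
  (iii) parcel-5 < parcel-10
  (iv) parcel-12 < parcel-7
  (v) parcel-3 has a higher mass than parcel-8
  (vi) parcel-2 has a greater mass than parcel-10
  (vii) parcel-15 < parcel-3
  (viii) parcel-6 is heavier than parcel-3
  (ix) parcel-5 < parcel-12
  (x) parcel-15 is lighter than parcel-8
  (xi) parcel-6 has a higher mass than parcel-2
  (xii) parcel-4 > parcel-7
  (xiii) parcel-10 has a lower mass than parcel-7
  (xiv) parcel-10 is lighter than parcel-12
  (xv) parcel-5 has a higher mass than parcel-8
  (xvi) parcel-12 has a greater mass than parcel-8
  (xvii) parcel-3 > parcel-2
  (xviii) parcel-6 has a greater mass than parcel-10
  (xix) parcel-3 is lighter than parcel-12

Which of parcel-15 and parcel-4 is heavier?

parcel-4

parcel-15 < parcel-8 and parcel-8 < parcel-5 give parcel-15 < parcel-5.
Then parcel-5 < parcel-10 extends the chain to parcel-10.
With parcel-10 < parcel-2: parcel-15 < parcel-8 < parcel-5 < parcel-10 < parcel-2.
Then parcel-2 < parcel-3 extends the chain to parcel-3.
Then parcel-3 < parcel-12 extends the chain to parcel-12.
Then parcel-12 < parcel-7 extends the chain to parcel-7.
With parcel-7 < parcel-4: parcel-15 < parcel-8 < parcel-5 < parcel-10 < parcel-2 < parcel-3 < parcel-12 < parcel-7 < parcel-4.
So parcel-15 < parcel-4; parcel-4 is the heavier of the two.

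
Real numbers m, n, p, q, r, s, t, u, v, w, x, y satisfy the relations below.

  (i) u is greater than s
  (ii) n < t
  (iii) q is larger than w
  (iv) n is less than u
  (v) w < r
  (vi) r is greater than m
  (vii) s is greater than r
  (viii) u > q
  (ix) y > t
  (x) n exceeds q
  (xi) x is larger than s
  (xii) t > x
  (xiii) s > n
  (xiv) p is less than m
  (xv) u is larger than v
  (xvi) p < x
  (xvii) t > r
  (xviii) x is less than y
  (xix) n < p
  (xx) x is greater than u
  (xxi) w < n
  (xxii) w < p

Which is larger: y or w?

w < q and q < n give w < n.
With n < p: w < q < n < p.
Then p < m extends the chain to m.
With m < r: w < q < n < p < m < r.
Then r < s extends the chain to s.
Then s < u extends the chain to u.
Then u < x extends the chain to x.
With x < t: w < q < n < p < m < r < s < u < x < t.
Then t < y extends the chain to y.
So w < y; y is the larger of the two.

y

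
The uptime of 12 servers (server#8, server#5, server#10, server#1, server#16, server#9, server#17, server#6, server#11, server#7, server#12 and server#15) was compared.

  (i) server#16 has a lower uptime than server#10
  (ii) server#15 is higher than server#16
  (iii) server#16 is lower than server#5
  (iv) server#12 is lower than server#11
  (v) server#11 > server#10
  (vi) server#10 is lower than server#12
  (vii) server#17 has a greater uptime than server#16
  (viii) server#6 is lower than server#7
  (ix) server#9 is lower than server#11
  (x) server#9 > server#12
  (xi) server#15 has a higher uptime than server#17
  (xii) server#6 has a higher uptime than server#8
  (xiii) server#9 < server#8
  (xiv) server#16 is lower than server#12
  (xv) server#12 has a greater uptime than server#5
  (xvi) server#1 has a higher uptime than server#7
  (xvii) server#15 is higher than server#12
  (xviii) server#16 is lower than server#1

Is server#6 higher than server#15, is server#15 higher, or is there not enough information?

Following every chain through server#6: above server#6 we get server#7, server#1; below server#6 we get server#16, server#5, server#10, server#12, server#9, server#8.
server#15 is not reached, and no chain runs the other way from server#15 to server#6.
So the given relations leave the order of server#6 and server#15 undetermined.

undetermined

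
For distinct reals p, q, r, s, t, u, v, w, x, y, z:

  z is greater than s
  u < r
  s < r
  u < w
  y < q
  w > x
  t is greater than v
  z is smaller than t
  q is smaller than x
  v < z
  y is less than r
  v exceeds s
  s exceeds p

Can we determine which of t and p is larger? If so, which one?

p < s < v < z < t, by transitivity through s, v, z.
So t is larger.

t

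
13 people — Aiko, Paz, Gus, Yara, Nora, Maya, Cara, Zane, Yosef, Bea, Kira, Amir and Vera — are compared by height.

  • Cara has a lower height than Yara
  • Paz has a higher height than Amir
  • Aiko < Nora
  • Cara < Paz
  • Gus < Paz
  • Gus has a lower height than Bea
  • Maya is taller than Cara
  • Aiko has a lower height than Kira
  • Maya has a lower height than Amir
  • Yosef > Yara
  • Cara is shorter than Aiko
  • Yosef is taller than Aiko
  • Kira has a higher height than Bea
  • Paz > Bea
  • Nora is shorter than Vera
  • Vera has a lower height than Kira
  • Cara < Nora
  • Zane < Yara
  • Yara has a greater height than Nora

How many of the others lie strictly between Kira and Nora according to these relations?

1

The relations place Nora below Kira. An element lies strictly between them when it is forced above Nora and also forced below Kira.
Above Nora: {Vera, Yara, Yosef}. Below Kira: {Cara, Aiko, Gus, Bea, Vera}.
Intersection: {Vera} — 1.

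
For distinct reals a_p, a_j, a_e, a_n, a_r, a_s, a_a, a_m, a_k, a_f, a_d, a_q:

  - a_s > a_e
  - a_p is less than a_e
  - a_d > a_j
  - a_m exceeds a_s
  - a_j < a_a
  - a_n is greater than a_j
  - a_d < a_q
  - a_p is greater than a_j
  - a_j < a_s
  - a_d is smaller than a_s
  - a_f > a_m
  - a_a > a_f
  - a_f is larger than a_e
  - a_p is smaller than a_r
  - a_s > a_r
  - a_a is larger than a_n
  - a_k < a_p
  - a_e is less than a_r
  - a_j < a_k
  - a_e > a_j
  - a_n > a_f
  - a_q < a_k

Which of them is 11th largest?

a_d

Chaining the given pairs: a_j < a_d < a_q < a_k < a_p < a_e < a_r < a_s < a_m < a_f < a_n < a_a.
The 11th largest is a_d.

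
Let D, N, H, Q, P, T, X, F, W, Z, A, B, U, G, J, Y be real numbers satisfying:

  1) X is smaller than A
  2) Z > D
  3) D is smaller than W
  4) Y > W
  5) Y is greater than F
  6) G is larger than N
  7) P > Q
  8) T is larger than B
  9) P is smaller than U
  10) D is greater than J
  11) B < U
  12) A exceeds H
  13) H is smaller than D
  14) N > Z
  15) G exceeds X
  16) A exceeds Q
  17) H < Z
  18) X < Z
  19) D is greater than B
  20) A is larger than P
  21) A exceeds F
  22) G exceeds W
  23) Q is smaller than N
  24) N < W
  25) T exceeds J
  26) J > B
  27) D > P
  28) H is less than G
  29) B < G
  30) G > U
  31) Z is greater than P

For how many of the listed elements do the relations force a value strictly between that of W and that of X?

The relations place X below W. An element lies strictly between them when it is forced above X and also forced below W.
Above X: {A, Z, N, G, Y}. Below W: {Q, B, J, H, P, D, Z, N}.
Intersection: {Z, N} — 2.

2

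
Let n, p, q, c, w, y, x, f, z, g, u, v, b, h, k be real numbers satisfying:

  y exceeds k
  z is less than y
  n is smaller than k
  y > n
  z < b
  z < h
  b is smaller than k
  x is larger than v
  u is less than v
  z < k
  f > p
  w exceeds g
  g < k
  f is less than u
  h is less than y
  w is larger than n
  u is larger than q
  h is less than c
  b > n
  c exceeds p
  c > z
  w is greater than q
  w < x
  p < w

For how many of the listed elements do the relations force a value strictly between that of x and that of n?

1

The relations place n below x. An element lies strictly between them when it is forced above n and also forced below x.
Above n: {w, b, k, y}. Below x: {p, g, f, q, w, u, v}.
Intersection: {w} — 1.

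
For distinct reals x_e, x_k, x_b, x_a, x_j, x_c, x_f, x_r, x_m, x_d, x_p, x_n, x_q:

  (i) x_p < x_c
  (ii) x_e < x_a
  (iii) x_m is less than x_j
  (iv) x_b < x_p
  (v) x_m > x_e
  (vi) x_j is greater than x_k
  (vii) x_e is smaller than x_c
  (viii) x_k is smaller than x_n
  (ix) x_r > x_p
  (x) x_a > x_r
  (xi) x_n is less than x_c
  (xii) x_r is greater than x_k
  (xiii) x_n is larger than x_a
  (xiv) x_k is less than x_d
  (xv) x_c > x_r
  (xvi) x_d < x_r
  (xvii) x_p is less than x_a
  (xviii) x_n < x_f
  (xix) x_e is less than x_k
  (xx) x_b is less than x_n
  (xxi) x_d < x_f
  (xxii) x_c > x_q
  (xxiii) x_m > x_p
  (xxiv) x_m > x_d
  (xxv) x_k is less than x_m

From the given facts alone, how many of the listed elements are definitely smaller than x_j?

From x_j the given relations immediately reach x_k, x_m.
From those, x_e, x_p, x_d — 5 in total.
From those, x_b — 6 in total.
No other element is forced below x_j by the given relations, so the count is 6.

6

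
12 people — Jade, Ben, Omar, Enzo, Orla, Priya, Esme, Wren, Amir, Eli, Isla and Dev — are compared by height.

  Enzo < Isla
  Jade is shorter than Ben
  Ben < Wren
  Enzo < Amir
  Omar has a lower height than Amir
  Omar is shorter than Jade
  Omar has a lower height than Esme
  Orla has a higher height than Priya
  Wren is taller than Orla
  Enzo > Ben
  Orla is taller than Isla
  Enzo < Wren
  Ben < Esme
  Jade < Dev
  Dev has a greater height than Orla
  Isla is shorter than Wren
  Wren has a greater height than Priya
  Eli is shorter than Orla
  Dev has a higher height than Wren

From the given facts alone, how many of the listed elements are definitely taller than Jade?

8

Directly above Jade: Ben, Dev.
One step further: Enzo, Esme, Wren (5 so far).
One step further: Isla, Amir (7 so far).
One step further: Orla (8 so far).
Nothing else is reachable above Jade; 8 in all.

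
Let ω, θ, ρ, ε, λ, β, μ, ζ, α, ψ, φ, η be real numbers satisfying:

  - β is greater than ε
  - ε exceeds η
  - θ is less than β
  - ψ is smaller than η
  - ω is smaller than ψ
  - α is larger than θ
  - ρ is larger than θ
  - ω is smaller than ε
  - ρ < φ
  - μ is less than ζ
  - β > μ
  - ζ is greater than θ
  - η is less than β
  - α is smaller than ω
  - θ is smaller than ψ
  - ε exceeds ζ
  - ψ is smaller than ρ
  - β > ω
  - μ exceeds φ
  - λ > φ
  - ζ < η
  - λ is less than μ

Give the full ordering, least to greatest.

θ < α < ω < ψ < ρ < φ < λ < μ < ζ < η < ε < β

Nothing is placed below θ, so it is least; from there θ < α; α < ω; ω < ψ; ψ < ρ; ρ < φ; φ < λ; λ < μ; μ < ζ; ζ < η; η < ε; ε < β, each given directly.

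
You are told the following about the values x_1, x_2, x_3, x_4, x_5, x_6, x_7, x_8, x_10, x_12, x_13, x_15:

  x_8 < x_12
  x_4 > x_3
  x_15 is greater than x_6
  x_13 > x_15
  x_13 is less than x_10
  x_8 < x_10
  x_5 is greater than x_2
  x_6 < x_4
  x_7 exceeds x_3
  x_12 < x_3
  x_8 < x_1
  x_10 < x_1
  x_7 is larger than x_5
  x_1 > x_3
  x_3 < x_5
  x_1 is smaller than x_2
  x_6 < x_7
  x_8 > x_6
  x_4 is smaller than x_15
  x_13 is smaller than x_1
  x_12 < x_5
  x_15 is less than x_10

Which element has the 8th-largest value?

Chaining the given pairs: x_6 < x_8 < x_12 < x_3 < x_4 < x_15 < x_13 < x_10 < x_1 < x_2 < x_5 < x_7.
Counting 8 from the largest end gives x_4.

x_4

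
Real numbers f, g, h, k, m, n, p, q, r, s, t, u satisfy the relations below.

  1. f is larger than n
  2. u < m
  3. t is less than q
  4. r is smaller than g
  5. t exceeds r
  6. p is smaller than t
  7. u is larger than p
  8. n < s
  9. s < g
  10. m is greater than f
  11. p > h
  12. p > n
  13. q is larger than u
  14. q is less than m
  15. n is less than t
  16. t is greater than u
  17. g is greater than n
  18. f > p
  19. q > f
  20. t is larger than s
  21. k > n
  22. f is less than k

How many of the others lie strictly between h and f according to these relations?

The relations place h below f. An element lies strictly between them when it is forced above h and also forced below f.
Above h: {p, u, t, q, k, m}. Below f: {n, p}.
Intersection: {p} — 1.

1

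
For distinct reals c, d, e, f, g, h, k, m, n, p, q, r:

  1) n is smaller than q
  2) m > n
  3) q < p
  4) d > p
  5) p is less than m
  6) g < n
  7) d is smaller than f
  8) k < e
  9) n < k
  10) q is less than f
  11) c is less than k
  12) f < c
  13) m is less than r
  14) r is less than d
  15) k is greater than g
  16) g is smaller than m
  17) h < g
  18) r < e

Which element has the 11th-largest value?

The consecutive relations fix a unique order: h < g < n < q < p < m < r < d < f < c < k < e.
The 11th largest is g.

g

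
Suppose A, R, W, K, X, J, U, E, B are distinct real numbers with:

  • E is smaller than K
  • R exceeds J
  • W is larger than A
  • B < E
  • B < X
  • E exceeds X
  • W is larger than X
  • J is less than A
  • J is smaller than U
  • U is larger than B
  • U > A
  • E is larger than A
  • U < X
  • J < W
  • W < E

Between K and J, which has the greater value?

Chaining the given relations: J < A < U < X < W < E < K.
So J < K; K is the larger of the two.

K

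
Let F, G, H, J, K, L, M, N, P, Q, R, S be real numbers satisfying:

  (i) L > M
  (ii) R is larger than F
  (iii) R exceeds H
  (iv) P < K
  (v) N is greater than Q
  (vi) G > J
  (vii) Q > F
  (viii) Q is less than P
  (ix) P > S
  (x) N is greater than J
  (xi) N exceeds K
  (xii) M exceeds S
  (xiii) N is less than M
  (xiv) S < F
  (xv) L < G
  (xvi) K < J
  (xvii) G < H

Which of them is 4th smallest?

Piecing the relations together gives one ordering: S < F < Q < P < K < J < N < M < L < G < H < R.
The 4th smallest is P.

P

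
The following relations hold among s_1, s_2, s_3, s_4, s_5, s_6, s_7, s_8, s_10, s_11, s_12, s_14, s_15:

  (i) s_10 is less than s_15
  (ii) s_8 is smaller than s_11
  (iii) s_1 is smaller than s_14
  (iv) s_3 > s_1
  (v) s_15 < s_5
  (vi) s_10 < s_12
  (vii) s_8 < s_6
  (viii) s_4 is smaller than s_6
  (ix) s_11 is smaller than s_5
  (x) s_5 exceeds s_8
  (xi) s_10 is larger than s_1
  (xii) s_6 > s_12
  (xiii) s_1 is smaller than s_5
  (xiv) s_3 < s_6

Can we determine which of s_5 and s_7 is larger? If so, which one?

undetermined

Following every chain through s_5: below s_5 we get s_1, s_10, s_15, s_8, s_11.
s_7 is not reached, and no chain runs the other way from s_7 to s_5.
So the given relations leave the order of s_5 and s_7 undetermined.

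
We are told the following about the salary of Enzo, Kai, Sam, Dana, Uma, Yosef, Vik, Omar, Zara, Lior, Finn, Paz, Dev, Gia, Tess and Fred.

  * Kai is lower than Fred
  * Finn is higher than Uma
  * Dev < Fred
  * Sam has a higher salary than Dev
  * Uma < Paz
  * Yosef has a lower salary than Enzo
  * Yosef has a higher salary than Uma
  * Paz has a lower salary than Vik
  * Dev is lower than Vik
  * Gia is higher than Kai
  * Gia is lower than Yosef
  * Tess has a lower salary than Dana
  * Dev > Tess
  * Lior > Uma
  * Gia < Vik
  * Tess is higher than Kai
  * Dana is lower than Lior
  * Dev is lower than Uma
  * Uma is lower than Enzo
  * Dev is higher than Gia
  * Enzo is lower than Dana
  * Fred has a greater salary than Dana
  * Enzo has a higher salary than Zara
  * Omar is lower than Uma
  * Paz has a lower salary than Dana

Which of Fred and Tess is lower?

Tess

The relevant relations are Tess < Dev; Dev < Uma; Uma < Enzo; Enzo < Dana; Dana < Fred.
Chaining these gives Tess < Dev < Uma < Enzo < Dana < Fred.
So Tess < Fred; Tess is the lower of the two.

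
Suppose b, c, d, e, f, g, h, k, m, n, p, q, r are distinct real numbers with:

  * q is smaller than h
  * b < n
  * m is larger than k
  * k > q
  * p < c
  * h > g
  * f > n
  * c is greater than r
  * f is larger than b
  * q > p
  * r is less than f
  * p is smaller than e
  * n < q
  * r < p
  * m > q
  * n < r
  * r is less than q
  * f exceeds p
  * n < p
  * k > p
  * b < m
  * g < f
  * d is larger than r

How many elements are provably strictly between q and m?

Chaining upward from q reaches: k, h.
Chaining downward from m reaches: b, n, r, p, k.
Strictly between q and m are those in both lists: k — 1 element.

1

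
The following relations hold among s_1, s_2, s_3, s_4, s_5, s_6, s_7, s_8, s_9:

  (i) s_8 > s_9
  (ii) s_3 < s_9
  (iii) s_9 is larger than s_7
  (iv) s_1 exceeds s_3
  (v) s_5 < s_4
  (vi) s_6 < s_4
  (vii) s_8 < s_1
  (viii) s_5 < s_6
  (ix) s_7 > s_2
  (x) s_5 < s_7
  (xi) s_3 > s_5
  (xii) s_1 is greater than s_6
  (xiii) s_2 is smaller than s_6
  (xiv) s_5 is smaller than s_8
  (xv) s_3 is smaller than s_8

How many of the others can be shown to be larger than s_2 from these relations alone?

6

The elements the relations force above s_2 are s_6, s_7, s_9, s_8, s_1, s_4 — no chain reaches any other.
That is 6.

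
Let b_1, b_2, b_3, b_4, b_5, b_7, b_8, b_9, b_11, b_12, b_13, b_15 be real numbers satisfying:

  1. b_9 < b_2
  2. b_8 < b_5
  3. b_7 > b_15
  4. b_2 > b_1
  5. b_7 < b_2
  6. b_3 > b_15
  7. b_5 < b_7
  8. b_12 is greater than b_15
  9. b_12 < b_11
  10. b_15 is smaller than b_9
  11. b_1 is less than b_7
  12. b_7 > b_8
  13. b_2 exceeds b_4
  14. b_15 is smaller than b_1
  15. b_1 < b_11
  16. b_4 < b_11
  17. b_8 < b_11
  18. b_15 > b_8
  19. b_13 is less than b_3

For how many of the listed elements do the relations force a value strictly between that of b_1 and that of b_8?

1

Chaining upward from b_8 reaches: b_15, b_5, b_12, b_7, b_9, b_3, b_2, b_11.
Chaining downward from b_1 reaches: b_15.
Strictly between b_8 and b_1 are those in both lists: b_15 — 1 element.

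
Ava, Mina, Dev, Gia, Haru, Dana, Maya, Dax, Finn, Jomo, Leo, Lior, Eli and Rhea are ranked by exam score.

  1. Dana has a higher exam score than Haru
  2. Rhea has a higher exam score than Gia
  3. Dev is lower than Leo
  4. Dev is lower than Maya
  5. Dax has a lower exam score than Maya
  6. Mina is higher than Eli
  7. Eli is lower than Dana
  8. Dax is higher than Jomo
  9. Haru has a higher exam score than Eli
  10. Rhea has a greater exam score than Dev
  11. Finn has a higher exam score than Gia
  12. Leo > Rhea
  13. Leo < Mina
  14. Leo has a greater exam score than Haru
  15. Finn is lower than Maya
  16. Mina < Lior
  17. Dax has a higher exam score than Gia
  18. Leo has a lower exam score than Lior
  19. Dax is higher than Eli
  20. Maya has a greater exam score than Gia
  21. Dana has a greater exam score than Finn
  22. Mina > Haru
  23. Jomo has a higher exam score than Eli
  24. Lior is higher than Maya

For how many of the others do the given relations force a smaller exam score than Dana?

4

From Dana the given relations immediately reach Eli, Haru, Finn.
From those, Gia — 4 in total.
Nothing else is reachable below Dana; 4 in all.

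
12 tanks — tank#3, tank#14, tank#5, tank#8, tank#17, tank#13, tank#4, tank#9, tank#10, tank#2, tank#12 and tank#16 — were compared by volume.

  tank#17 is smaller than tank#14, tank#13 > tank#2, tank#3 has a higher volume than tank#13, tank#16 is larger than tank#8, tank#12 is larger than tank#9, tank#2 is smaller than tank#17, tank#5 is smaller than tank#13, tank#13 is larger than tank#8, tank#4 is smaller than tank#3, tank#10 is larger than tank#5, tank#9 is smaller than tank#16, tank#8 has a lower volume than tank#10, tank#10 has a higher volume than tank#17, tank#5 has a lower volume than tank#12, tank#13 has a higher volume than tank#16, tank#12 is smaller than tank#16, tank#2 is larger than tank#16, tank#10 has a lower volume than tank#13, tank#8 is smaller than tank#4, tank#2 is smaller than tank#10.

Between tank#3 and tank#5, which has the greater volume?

tank#3

tank#5 < tank#12 < tank#16 < tank#2 < tank#17 < tank#10 < tank#13 < tank#3, by transitivity through tank#12, tank#16, tank#2, tank#17, tank#10, tank#13.
So tank#5 < tank#3; tank#3 is the larger of the two.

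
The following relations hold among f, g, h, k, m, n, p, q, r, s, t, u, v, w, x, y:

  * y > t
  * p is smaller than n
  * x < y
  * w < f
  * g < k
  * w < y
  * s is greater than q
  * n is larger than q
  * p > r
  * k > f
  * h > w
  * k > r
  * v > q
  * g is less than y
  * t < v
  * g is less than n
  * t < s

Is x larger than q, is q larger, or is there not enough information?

Following every chain through q: above q we get v, n, s.
x is not reached, and no chain runs the other way from x to q.
So the given relations leave the order of q and x undetermined.

undetermined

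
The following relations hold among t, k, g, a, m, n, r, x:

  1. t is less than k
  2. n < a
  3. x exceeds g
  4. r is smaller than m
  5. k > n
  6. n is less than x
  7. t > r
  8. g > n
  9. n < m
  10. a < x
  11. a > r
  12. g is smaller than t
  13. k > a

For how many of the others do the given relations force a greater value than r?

From r the given relations immediately reach a, m, t.
From those, x, k — 5 in total.
Nothing else is reachable above r; 5 in all.

5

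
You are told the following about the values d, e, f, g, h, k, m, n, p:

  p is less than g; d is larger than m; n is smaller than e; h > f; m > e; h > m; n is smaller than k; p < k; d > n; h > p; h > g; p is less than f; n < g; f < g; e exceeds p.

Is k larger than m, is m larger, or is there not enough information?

Following every chain through m: above m we get d, h; below m we get n, p, e.
k is not reached, and no chain runs the other way from k to m.
So the given relations leave the order of m and k undetermined.

undetermined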